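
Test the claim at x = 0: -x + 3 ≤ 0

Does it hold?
x = 0: LHS = -0 + 3 = 3; 3 ≤ 0 — FAILS

The relation fails at x = 0, so x = 0 is a counterexample.

Answer: No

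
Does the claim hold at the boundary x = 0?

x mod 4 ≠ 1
x = 0: LHS = 0 mod 4 = 0; 0 ≠ 1 — holds

The relation is satisfied at x = 0.

Answer: Yes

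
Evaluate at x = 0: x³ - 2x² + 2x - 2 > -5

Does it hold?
x = 0: LHS = 0³ - 2·0² + 2·0 - 2 = -2; -2 > -5 — holds

The relation is satisfied at x = 0.

Answer: Yes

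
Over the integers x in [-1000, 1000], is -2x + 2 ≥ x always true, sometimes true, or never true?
Holds at x = 0: LHS = -2·0 + 2 = 2; 2 ≥ 0 — holds
Fails at x = 1: LHS = -2·1 + 2 = 0; 0 ≥ 1 — FAILS
It is satisfied by some integers in the range but not all.

Answer: Sometimes true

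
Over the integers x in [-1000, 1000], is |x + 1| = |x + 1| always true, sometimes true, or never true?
LHS − RHS = 0 at every integer in [-1000, 1000]; the two sides always agree. For instance:
x = -1000: LHS = |(-1000) + 1| = |-999| = 999, RHS = |(-1000) + 1| = |-999| = 999; 999 = 999 — holds
x = 0: LHS = |0 + 1| = |1| = 1, RHS = |0 + 1| = |1| = 1; 1 = 1 — holds
x = 1000: LHS = |1000 + 1| = |1001| = 1001, RHS = |1000 + 1| = |1001| = 1001; 1001 = 1001 — holds
The sides are never unequal, so the relation holds for every integer in [-1000, 1000].

No counterexample exists.

Answer: Always true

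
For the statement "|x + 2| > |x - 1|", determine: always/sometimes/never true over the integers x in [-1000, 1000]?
Holds at x = 0: LHS = |0 + 2| = |2| = 2, RHS = |0 - 1| = |-1| = 1; 2 > 1 — holds
Fails at x = -1: LHS = |(-1) + 2| = |1| = 1, RHS = |(-1) - 1| = |-2| = 2; 1 > 2 — FAILS
It is satisfied by some integers in the range but not all.

Answer: Sometimes true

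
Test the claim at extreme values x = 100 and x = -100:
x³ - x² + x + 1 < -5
x = 100: LHS = 100³ - 100² + 100 + 1 = 990101; 990101 < -5 — FAILS
x = -100: LHS = (-100)³ - (-100)² + (-100) + 1 = -1010099; -1010099 < -5 — holds

Answer: Partially: fails for x = 100, holds for x = -100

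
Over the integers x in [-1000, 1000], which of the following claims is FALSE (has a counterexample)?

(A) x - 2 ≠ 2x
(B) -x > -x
(A) x = -2: LHS = (-2) - 2 = -4, RHS = 2·(-2) = -4; -4 ≠ -4 — FAILS
(B) x = 0: LHS = -0 = 0, RHS = -0 = 0; 0 > 0 — FAILS

Answer: Both A and B are false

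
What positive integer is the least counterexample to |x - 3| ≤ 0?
Testing positive integers:
x = 1: LHS = |1 - 3| = |-2| = 2; 2 ≤ 0 — FAILS  ← smallest positive counterexample

Answer: x = 1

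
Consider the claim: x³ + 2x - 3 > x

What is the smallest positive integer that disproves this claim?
Testing positive integers:
x = 1: LHS = 1³ + 2·1 - 3 = 0; 0 > 1 — FAILS  ← smallest positive counterexample

Answer: x = 1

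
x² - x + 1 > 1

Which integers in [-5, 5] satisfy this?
Holds for: {-5, -4, -3, -2, -1, 2, 3, 4, 5}
Fails for: {0, 1}

Answer: {-5, -4, -3, -2, -1, 2, 3, 4, 5}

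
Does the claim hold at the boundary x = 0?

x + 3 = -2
x = 0: LHS = 0 + 3 = 3; 3 = -2 — FAILS

The relation fails at x = 0, so x = 0 is a counterexample.

Answer: No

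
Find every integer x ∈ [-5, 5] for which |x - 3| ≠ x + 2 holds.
Track d = LHS − RHS over the integers in [-5, 5]. Equality would need d = 0, but d changes sign only between consecutive integers, jumping over 0:
x = 0: LHS = |0 - 3| = |-3| = 3, RHS = 0 + 2 = 2; 3 ≠ 2 — holds  (d = 1)
x = 1: LHS = |1 - 3| = |-2| = 2, RHS = 1 + 2 = 3; 2 ≠ 3 — holds  (d = -1)
Away from these crossings d keeps a constant sign, and checking every integer in [-5, 5] confirms d ≠ 0 throughout. Hence the two sides are never equal, so the relation holds for every integer in [-5, 5].

Answer: All integers in [-5, 5]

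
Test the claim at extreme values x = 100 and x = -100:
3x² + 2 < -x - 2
x = 100: LHS = 3·100² + 2 = 30002, RHS = -100 - 2 = -102; 30002 < -102 — FAILS
x = -100: LHS = 3·(-100)² + 2 = 30002, RHS = -(-100) - 2 = 98; 30002 < 98 — FAILS

Answer: No, fails for both x = 100 and x = -100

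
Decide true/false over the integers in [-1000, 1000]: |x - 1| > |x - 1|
The claim fails at x = 0:
x = 0: LHS = |0 - 1| = |-1| = 1, RHS = |0 - 1| = |-1| = 1; 1 > 1 — FAILS

Because a single integer refutes it, the statement is false.

Answer: False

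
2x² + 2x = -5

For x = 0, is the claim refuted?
Substitute x = 0 into the relation:
x = 0: LHS = 2·0² + 2·0 = 0; 0 = -5 — FAILS

Since the claim fails at x = 0, this value is a counterexample.

Answer: Yes, x = 0 is a counterexample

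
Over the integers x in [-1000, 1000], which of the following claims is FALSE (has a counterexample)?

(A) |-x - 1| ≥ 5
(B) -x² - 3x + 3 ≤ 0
(A) x = 0: LHS = |-0 - 1| = |-1| = 1; 1 ≥ 5 — FAILS
(B) x = 0: LHS = -0² - 3·0 + 3 = 3; 3 ≤ 0 — FAILS

Answer: Both A and B are false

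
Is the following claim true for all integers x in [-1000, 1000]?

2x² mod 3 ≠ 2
The claim fails at x = 1:
x = 1: LHS = (2·1²) mod 3 = 2 mod 3 = 2; 2 ≠ 2 — FAILS

Because a single integer refutes it, the statement is false.

Answer: False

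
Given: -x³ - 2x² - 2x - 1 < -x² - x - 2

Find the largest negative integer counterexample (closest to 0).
Testing negative integers from -1 downward:
x = -1: LHS = -(-1)³ - 2·(-1)² - 2·(-1) - 1 = 0, RHS = -(-1)² - (-1) - 2 = -2; 0 < -2 — FAILS  ← closest negative counterexample to 0

Answer: x = -1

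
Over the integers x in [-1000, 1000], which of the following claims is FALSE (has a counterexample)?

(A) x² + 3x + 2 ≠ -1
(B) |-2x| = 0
(A) Over all integers in [-1000, 1000], LHS − RHS is always positive; it is smallest at x = -1, where it equals 1:
x = -1: LHS = (-1)² + 3·(-1) + 2 = 0; 0 ≠ -1 — holds
At the ends of the range:
x = -1000: LHS = (-1000)² + 3·(-1000) + 2 = 997002; 997002 ≠ -1 — holds
x = 1000: LHS = 1000² + 3·1000 + 2 = 1003002; 1003002 ≠ -1 — holds
Hence LHS − RHS is never 0, i.e. the two sides are never equal, so the relation holds for every integer in [-1000, 1000].

(B) x = 1: LHS = |-2·1| = |-2| = 2; 2 = 0 — FAILS

Only (B) has a counterexample.

Answer: B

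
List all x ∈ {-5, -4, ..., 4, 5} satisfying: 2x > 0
Holds for: {1, 2, 3, 4, 5}
Fails for: {-5, -4, -3, -2, -1, 0}

Answer: {1, 2, 3, 4, 5}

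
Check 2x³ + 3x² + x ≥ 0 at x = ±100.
x = 100: LHS = 2·100³ + 3·100² + 100 = 2030100; 2030100 ≥ 0 — holds
x = -100: LHS = 2·(-100)³ + 3·(-100)² + (-100) = -1970100; -1970100 ≥ 0 — FAILS

Answer: Partially: holds for x = 100, fails for x = -100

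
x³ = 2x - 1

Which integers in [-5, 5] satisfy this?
Holds for: {1}
Fails for: {-5, -4, -3, -2, -1, 0, 2, 3, 4, 5}

Answer: {1}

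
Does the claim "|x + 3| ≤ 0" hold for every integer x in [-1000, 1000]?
The claim fails at x = 0:
x = 0: LHS = |0 + 3| = |3| = 3; 3 ≤ 0 — FAILS

Because a single integer refutes it, the statement is false.

Answer: False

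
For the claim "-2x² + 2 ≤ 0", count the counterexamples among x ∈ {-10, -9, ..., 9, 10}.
Counterexamples in [-10, 10]: {0}.

Counting them gives 1 values.

Answer: 1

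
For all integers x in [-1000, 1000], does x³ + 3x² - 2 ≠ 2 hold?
The claim fails at x = 1:
x = 1: LHS = 1³ + 3·1² - 2 = 2; 2 ≠ 2 — FAILS

Because a single integer refutes it, the statement is false.

Answer: False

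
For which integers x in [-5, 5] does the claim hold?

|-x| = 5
Holds for: {-5, 5}
Fails for: {-4, -3, -2, -1, 0, 1, 2, 3, 4}

Answer: {-5, 5}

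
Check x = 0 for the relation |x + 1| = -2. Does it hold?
x = 0: LHS = |0 + 1| = |1| = 1; 1 = -2 — FAILS

The relation fails at x = 0, so x = 0 is a counterexample.

Answer: No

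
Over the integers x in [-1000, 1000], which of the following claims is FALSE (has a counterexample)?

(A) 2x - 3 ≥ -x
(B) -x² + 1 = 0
(A) x = 0: LHS = 2·0 - 3 = -3, RHS = -0 = 0; -3 ≥ 0 — FAILS
(B) x = 0: LHS = -0² + 1 = 1; 1 = 0 — FAILS

Answer: Both A and B are false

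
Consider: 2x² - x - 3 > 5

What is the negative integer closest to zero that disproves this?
Testing negative integers from -1 downward:
x = -1: LHS = 2·(-1)² - (-1) - 3 = 0; 0 > 5 — FAILS  ← closest negative counterexample to 0

Answer: x = -1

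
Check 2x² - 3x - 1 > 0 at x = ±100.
x = 100: LHS = 2·100² - 3·100 - 1 = 19699; 19699 > 0 — holds
x = -100: LHS = 2·(-100)² - 3·(-100) - 1 = 20299; 20299 > 0 — holds

Answer: Yes, holds for both x = 100 and x = -100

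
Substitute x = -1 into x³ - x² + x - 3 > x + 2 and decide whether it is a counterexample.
Substitute x = -1 into the relation:
x = -1: LHS = (-1)³ - (-1)² + (-1) - 3 = -6, RHS = (-1) + 2 = 1; -6 > 1 — FAILS

Since the claim fails at x = -1, this value is a counterexample.

Answer: Yes, x = -1 is a counterexample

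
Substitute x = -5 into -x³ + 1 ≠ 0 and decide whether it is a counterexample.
Substitute x = -5 into the relation:
x = -5: LHS = -(-5)³ + 1 = 126; 126 ≠ 0 — holds

The claim holds here, so x = -5 is not a counterexample. (A counterexample exists elsewhere, e.g. x = 1.)

Answer: No, x = -5 is not a counterexample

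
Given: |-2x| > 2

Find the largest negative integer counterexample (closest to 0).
Testing negative integers from -1 downward:
x = -1: LHS = |-2·(-1)| = |2| = 2; 2 > 2 — FAILS  ← closest negative counterexample to 0

Answer: x = -1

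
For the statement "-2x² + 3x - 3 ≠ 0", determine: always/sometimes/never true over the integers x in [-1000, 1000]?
Over all integers in [-1000, 1000], LHS − RHS is always negative; it is closest to 0 at x = 1, where it equals -2:
x = 1: LHS = -2·1² + 3·1 - 3 = -2; -2 ≠ 0 — holds
At the ends of the range:
x = -1000: LHS = -2·(-1000)² + 3·(-1000) - 3 = -2003003; -2003003 ≠ 0 — holds
x = 1000: LHS = -2·1000² + 3·1000 - 3 = -1997003; -1997003 ≠ 0 — holds
Hence LHS − RHS is never 0, i.e. the two sides are never equal, so the relation holds for every integer in [-1000, 1000].

No counterexample exists.

Answer: Always true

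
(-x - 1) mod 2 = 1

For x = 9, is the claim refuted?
Substitute x = 9 into the relation:
x = 9: LHS = (-9 - 1) mod 2 = (-10) mod 2 = 0; 0 = 1 — FAILS

Since the claim fails at x = 9, this value is a counterexample.

Answer: Yes, x = 9 is a counterexample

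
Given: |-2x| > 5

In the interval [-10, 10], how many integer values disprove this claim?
Counterexamples in [-10, 10]: {-2, -1, 0, 1, 2}.

Counting them gives 5 values.

Answer: 5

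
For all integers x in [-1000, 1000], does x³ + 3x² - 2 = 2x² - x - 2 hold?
The claim fails at x = 1:
x = 1: LHS = 1³ + 3·1² - 2 = 2, RHS = 2·1² - 1 - 2 = -1; 2 = -1 — FAILS

Because a single integer refutes it, the statement is false.

Answer: False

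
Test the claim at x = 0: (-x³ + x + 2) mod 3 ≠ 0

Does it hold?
x = 0: LHS = (-0³ + 0 + 2) mod 3 = 2 mod 3 = 2; 2 ≠ 0 — holds

The relation is satisfied at x = 0.

Answer: Yes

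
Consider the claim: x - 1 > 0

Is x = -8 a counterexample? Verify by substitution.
Substitute x = -8 into the relation:
x = -8: LHS = (-8) - 1 = -9; -9 > 0 — FAILS

Since the claim fails at x = -8, this value is a counterexample.

Answer: Yes, x = -8 is a counterexample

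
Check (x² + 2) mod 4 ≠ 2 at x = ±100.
x = 100: LHS = (100² + 2) mod 4 = 10002 mod 4 = 2; 2 ≠ 2 — FAILS
x = -100: LHS = ((-100)² + 2) mod 4 = 10002 mod 4 = 2; 2 ≠ 2 — FAILS

Answer: No, fails for both x = 100 and x = -100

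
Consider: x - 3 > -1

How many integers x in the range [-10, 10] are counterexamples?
Counterexamples in [-10, 10]: {-10, -9, -8, -7, -6, -5, -4, -3, -2, -1, 0, 1, 2}.

Counting them gives 13 values.

Answer: 13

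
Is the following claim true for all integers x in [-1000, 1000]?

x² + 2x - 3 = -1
The claim fails at x = 0:
x = 0: LHS = 0² + 2·0 - 3 = -3; -3 = -1 — FAILS

Because a single integer refutes it, the statement is false.

Answer: False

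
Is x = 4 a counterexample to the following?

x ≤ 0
Substitute x = 4 into the relation:
x = 4: 4 ≤ 0 — FAILS

Since the claim fails at x = 4, this value is a counterexample.

Answer: Yes, x = 4 is a counterexample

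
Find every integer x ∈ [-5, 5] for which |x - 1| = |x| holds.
Track d = LHS − RHS over the integers in [-5, 5]. Equality would need d = 0, but d changes sign only between consecutive integers, jumping over 0:
x = 0: LHS = |0 - 1| = |-1| = 1, RHS = |0| = 0; 1 = 0 — FAILS  (d = 1)
x = 1: LHS = |1 - 1| = |0| = 0, RHS = |1| = 1; 0 = 1 — FAILS  (d = -1)
Away from these crossings d keeps a constant sign, and checking every integer in [-5, 5] confirms d ≠ 0 throughout. Hence the two sides are never equal, so the claimed relation (=) fails for every integer in [-5, 5].

Answer: None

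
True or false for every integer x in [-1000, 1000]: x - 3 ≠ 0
The claim fails at x = 3:
x = 3: LHS = 3 - 3 = 0; 0 ≠ 0 — FAILS

Because a single integer refutes it, the statement is false.

Answer: False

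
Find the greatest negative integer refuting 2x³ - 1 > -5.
Testing negative integers from -1 downward:
x = -1: LHS = 2·(-1)³ - 1 = -3; -3 > -5 — holds
x = -2: LHS = 2·(-2)³ - 1 = -17; -17 > -5 — FAILS  ← closest negative counterexample to 0

Answer: x = -2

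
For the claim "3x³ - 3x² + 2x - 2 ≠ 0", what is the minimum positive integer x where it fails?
Testing positive integers:
x = 1: LHS = 3·1³ - 3·1² + 2·1 - 2 = 0; 0 ≠ 0 — FAILS  ← smallest positive counterexample

Answer: x = 1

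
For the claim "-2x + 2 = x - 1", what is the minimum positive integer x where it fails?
Testing positive integers:
x = 1: LHS = -2·1 + 2 = 0, RHS = 1 - 1 = 0; 0 = 0 — holds
x = 2: LHS = -2·2 + 2 = -2, RHS = 2 - 1 = 1; -2 = 1 — FAILS  ← smallest positive counterexample

Answer: x = 2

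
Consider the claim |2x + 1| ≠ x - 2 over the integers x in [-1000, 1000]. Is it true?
Over all integers in [-1000, 1000], LHS − RHS is always positive; it is smallest at x = 0, where it equals 3:
x = 0: LHS = |2·0 + 1| = |1| = 1, RHS = 0 - 2 = -2; 1 ≠ -2 — holds
At the ends of the range:
x = -1000: LHS = |2·(-1000) + 1| = |-1999| = 1999, RHS = (-1000) - 2 = -1002; 1999 ≠ -1002 — holds
x = 1000: LHS = |2·1000 + 1| = |2001| = 2001, RHS = 1000 - 2 = 998; 2001 ≠ 998 — holds
Hence LHS − RHS is never 0, i.e. the two sides are never equal, so the relation holds for every integer in [-1000, 1000].

No counterexample exists.

Answer: True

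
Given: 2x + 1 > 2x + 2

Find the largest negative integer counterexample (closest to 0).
Testing negative integers from -1 downward:
x = -1: LHS = 2·(-1) + 1 = -1, RHS = 2·(-1) + 2 = 0; -1 > 0 — FAILS  ← closest negative counterexample to 0

Answer: x = -1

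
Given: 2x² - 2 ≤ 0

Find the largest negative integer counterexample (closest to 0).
Testing negative integers from -1 downward:
x = -1: LHS = 2·(-1)² - 2 = 0; 0 ≤ 0 — holds
x = -2: LHS = 2·(-2)² - 2 = 6; 6 ≤ 0 — FAILS  ← closest negative counterexample to 0

Answer: x = -2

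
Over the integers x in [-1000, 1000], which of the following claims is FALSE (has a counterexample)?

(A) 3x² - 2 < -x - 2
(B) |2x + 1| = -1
(A) x = 0: LHS = 3·0² - 2 = -2, RHS = -0 - 2 = -2; -2 < -2 — FAILS
(B) x = 0: LHS = |2·0 + 1| = |1| = 1; 1 = -1 — FAILS

Answer: Both A and B are false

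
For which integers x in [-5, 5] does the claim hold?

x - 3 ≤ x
Over all integers in [-5, 5], LHS − RHS is largest at x = 0, where it equals -3:
x = 0: LHS = 0 - 3 = -3; -3 ≤ 0 — holds
At the ends of the range:
x = -5: LHS = (-5) - 3 = -8; -8 ≤ -5 — holds
x = 5: LHS = 5 - 3 = 2; 2 ≤ 5 — holds
Hence LHS − RHS is never positive, i.e. LHS ≤ RHS throughout, so the relation holds for every integer in [-5, 5].

Answer: All integers in [-5, 5]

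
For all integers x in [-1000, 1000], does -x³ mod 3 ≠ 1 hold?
The claim fails at x = -1:
x = -1: LHS = (-(-1)³) mod 3 = 1 mod 3 = 1; 1 ≠ 1 — FAILS

Because a single integer refutes it, the statement is false.

Answer: False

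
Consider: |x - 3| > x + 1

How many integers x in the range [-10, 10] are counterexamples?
Counterexamples in [-10, 10]: {1, 2, 3, 4, 5, 6, 7, 8, 9, 10}.

Counting them gives 10 values.

Answer: 10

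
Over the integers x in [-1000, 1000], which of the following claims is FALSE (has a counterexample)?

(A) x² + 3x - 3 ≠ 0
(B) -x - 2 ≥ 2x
(A) Track d = LHS − RHS over the integers in [-1000, 1000]. Equality would need d = 0, but d changes sign only between consecutive integers, jumping over 0:
x = -4: LHS = (-4)² + 3·(-4) - 3 = 1; 1 ≠ 0 — holds  (d = 1)
x = -3: LHS = (-3)² + 3·(-3) - 3 = -3; -3 ≠ 0 — holds  (d = -3)
x = 0: LHS = 0² + 3·0 - 3 = -3; -3 ≠ 0 — holds  (d = -3)
x = 1: LHS = 1² + 3·1 - 3 = 1; 1 ≠ 0 — holds  (d = 1)
Away from these crossings d keeps a constant sign, and checking every integer in [-1000, 1000] confirms d ≠ 0 throughout. Hence the two sides are never equal, so the relation holds for every integer in [-1000, 1000].

(B) x = 0: LHS = -0 - 2 = -2, RHS = 2·0 = 0; -2 ≥ 0 — FAILS

Only (B) has a counterexample.

Answer: B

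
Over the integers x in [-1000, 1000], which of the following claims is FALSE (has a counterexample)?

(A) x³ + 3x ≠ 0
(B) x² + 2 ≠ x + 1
(A) x = 0: LHS = 0³ + 3·0 = 0; 0 ≠ 0 — FAILS

(B) Over all integers in [-1000, 1000], LHS − RHS is always positive; it is smallest at x = 0, where it equals 1:
x = 0: LHS = 0² + 2 = 2, RHS = 0 + 1 = 1; 2 ≠ 1 — holds
At the ends of the range:
x = -1000: LHS = (-1000)² + 2 = 1000002, RHS = (-1000) + 1 = -999; 1000002 ≠ -999 — holds
x = 1000: LHS = 1000² + 2 = 1000002, RHS = 1000 + 1 = 1001; 1000002 ≠ 1001 — holds
Hence LHS − RHS is never 0, i.e. the two sides are never equal, so the relation holds for every integer in [-1000, 1000].

Only (A) has a counterexample.

Answer: A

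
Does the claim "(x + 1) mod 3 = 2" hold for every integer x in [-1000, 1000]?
The claim fails at x = 0:
x = 0: LHS = (0 + 1) mod 3 = 1 mod 3 = 1; 1 = 2 — FAILS

Because a single integer refutes it, the statement is false.

Answer: False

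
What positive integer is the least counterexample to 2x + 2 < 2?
Testing positive integers:
x = 1: LHS = 2·1 + 2 = 4; 4 < 2 — FAILS  ← smallest positive counterexample

Answer: x = 1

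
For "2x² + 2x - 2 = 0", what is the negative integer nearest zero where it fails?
Testing negative integers from -1 downward:
x = -1: LHS = 2·(-1)² + 2·(-1) - 2 = -2; -2 = 0 — FAILS  ← closest negative counterexample to 0

Answer: x = -1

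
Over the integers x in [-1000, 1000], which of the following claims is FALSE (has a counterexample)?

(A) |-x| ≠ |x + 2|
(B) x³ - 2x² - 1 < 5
(A) x = -1: LHS = |-(-1)| = |1| = 1, RHS = |(-1) + 2| = |1| = 1; 1 ≠ 1 — FAILS
(B) x = 3: LHS = 3³ - 2·3² - 1 = 8; 8 < 5 — FAILS

Answer: Both A and B are false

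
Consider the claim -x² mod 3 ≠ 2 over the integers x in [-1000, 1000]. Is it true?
The claim fails at x = 1:
x = 1: LHS = (-1²) mod 3 = (-1) mod 3 = 2; 2 ≠ 2 — FAILS

Because a single integer refutes it, the statement is false.

Answer: False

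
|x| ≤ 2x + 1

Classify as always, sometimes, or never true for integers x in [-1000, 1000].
Holds at x = 0: LHS = |0| = 0, RHS = 2·0 + 1 = 1; 0 ≤ 1 — holds
Fails at x = -1: LHS = |-1| = 1, RHS = 2·(-1) + 1 = -1; 1 ≤ -1 — FAILS
It is satisfied by some integers in the range but not all.

Answer: Sometimes true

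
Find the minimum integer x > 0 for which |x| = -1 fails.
Testing positive integers:
x = 1: LHS = |1| = 1; 1 = -1 — FAILS  ← smallest positive counterexample

Answer: x = 1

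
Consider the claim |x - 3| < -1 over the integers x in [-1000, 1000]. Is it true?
The claim fails at x = 0:
x = 0: LHS = |0 - 3| = |-3| = 3; 3 < -1 — FAILS

Because a single integer refutes it, the statement is false.

Answer: False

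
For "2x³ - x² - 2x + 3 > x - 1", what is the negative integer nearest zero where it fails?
Testing negative integers from -1 downward:
x = -1: LHS = 2·(-1)³ - (-1)² - 2·(-1) + 3 = 2, RHS = (-1) - 1 = -2; 2 > -2 — holds
x = -2: LHS = 2·(-2)³ - (-2)² - 2·(-2) + 3 = -13, RHS = (-2) - 1 = -3; -13 > -3 — FAILS  ← closest negative counterexample to 0

Answer: x = -2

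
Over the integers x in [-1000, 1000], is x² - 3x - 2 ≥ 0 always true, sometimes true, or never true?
Holds at x = -1: LHS = (-1)² - 3·(-1) - 2 = 2; 2 ≥ 0 — holds
Fails at x = 0: LHS = 0² - 3·0 - 2 = -2; -2 ≥ 0 — FAILS
It is satisfied by some integers in the range but not all.

Answer: Sometimes true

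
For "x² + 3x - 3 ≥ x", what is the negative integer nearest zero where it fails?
Testing negative integers from -1 downward:
x = -1: LHS = (-1)² + 3·(-1) - 3 = -5; -5 ≥ -1 — FAILS  ← closest negative counterexample to 0

Answer: x = -1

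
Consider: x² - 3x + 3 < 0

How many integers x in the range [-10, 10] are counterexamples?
Counterexamples in [-10, 10]: {-10, -9, -8, -7, -6, -5, -4, -3, -2, -1, 0, 1, 2, 3, 4, 5, 6, 7, 8, 9, 10}.

Counting them gives 21 values.

Answer: 21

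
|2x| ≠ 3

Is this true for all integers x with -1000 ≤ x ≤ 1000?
Track d = LHS − RHS over the integers in [-1000, 1000]. Equality would need d = 0, but d changes sign only between consecutive integers, jumping over 0:
x = -2: LHS = |2·(-2)| = |-4| = 4; 4 ≠ 3 — holds  (d = 1)
x = -1: LHS = |2·(-1)| = |-2| = 2; 2 ≠ 3 — holds  (d = -1)
x = 1: LHS = |2·1| = |2| = 2; 2 ≠ 3 — holds  (d = -1)
x = 2: LHS = |2·2| = |4| = 4; 4 ≠ 3 — holds  (d = 1)
Away from these crossings d keeps a constant sign, and checking every integer in [-1000, 1000] confirms d ≠ 0 throughout. Hence the two sides are never equal, so the relation holds for every integer in [-1000, 1000].

No counterexample exists.

Answer: True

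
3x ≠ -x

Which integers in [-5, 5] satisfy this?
Holds for: {-5, -4, -3, -2, -1, 1, 2, 3, 4, 5}
Fails for: {0}

Answer: {-5, -4, -3, -2, -1, 1, 2, 3, 4, 5}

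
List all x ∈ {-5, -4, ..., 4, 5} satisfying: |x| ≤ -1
An absolute value is never negative, so the left side is ≥ 0 for every x, while the right side is -1. Tightest case in [-5, 5] is x = 0:
x = 0: LHS = |0| = 0; 0 ≤ -1 — FAILS
Hence LHS − RHS is never zero or negative, i.e. LHS > RHS throughout, so the claimed relation (≤) fails for every integer in [-5, 5].

Answer: None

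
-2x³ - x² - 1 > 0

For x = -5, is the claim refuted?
Substitute x = -5 into the relation:
x = -5: LHS = -2·(-5)³ - (-5)² - 1 = 224; 224 > 0 — holds

The claim holds here, so x = -5 is not a counterexample. (A counterexample exists elsewhere, e.g. x = 0.)

Answer: No, x = -5 is not a counterexample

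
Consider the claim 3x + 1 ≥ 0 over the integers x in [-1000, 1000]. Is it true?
The claim fails at x = -1:
x = -1: LHS = 3·(-1) + 1 = -2; -2 ≥ 0 — FAILS

Because a single integer refutes it, the statement is false.

Answer: False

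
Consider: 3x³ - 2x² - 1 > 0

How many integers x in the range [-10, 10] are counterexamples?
Counterexamples in [-10, 10]: {-10, -9, -8, -7, -6, -5, -4, -3, -2, -1, 0, 1}.

Counting them gives 12 values.

Answer: 12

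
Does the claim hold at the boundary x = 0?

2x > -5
x = 0: LHS = 2·0 = 0; 0 > -5 — holds

The relation is satisfied at x = 0.

Answer: Yes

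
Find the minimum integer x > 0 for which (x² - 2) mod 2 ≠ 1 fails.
Testing positive integers:
x = 1: LHS = (1² - 2) mod 2 = (-1) mod 2 = 1; 1 ≠ 1 — FAILS  ← smallest positive counterexample

Answer: x = 1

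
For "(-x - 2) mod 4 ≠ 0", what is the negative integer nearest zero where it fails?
Testing negative integers from -1 downward:
x = -1: LHS = (-(-1) - 2) mod 4 = (-1) mod 4 = 3; 3 ≠ 0 — holds
x = -2: LHS = (-(-2) - 2) mod 4 = 0 mod 4 = 0; 0 ≠ 0 — FAILS  ← closest negative counterexample to 0

Answer: x = -2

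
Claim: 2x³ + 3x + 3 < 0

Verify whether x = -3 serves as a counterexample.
Substitute x = -3 into the relation:
x = -3: LHS = 2·(-3)³ + 3·(-3) + 3 = -60; -60 < 0 — holds

The claim holds here, so x = -3 is not a counterexample. (A counterexample exists elsewhere, e.g. x = 0.)

Answer: No, x = -3 is not a counterexample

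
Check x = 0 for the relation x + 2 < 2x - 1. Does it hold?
x = 0: LHS = 0 + 2 = 2, RHS = 2·0 - 1 = -1; 2 < -1 — FAILS

The relation fails at x = 0, so x = 0 is a counterexample.

Answer: No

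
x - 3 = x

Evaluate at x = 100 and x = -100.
x = 100: LHS = 100 - 3 = 97; 97 = 100 — FAILS
x = -100: LHS = (-100) - 3 = -103; -103 = -100 — FAILS

Answer: No, fails for both x = 100 and x = -100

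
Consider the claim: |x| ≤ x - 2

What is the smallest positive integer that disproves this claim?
Testing positive integers:
x = 1: LHS = |1| = 1, RHS = 1 - 2 = -1; 1 ≤ -1 — FAILS  ← smallest positive counterexample

Answer: x = 1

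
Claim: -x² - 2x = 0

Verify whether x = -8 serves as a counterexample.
Substitute x = -8 into the relation:
x = -8: LHS = -(-8)² - 2·(-8) = -48; -48 = 0 — FAILS

Since the claim fails at x = -8, this value is a counterexample.

Answer: Yes, x = -8 is a counterexample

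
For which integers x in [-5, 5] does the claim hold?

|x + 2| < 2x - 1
Holds for: {4, 5}
Fails for: {-5, -4, -3, -2, -1, 0, 1, 2, 3}

Answer: {4, 5}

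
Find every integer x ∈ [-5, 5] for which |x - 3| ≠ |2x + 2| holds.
Holds for: {-4, -3, -2, -1, 0, 1, 2, 3, 4, 5}
Fails for: {-5}

Answer: {-4, -3, -2, -1, 0, 1, 2, 3, 4, 5}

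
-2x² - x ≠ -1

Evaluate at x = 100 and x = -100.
x = 100: LHS = -2·100² - 100 = -20100; -20100 ≠ -1 — holds
x = -100: LHS = -2·(-100)² - (-100) = -19900; -19900 ≠ -1 — holds

Answer: Yes, holds for both x = 100 and x = -100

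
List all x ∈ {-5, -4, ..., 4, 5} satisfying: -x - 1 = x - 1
Holds for: {0}
Fails for: {-5, -4, -3, -2, -1, 1, 2, 3, 4, 5}

Answer: {0}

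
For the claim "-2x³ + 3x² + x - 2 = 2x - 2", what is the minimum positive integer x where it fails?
Testing positive integers:
x = 1: LHS = -2·1³ + 3·1² + 1 - 2 = 0, RHS = 2·1 - 2 = 0; 0 = 0 — holds
x = 2: LHS = -2·2³ + 3·2² + 2 - 2 = -4, RHS = 2·2 - 2 = 2; -4 = 2 — FAILS  ← smallest positive counterexample

Answer: x = 2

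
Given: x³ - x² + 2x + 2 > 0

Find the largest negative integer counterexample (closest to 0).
Testing negative integers from -1 downward:
x = -1: LHS = (-1)³ - (-1)² + 2·(-1) + 2 = -2; -2 > 0 — FAILS  ← closest negative counterexample to 0

Answer: x = -1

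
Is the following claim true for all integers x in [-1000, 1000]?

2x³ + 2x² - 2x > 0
The claim fails at x = 0:
x = 0: LHS = 2·0³ + 2·0² - 2·0 = 0; 0 > 0 — FAILS

Because a single integer refutes it, the statement is false.

Answer: False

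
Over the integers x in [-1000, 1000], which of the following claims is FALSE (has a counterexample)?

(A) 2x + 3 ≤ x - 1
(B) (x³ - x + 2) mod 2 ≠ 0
(A) x = 0: LHS = 2·0 + 3 = 3, RHS = 0 - 1 = -1; 3 ≤ -1 — FAILS
(B) x = 0: LHS = (0³ - 0 + 2) mod 2 = 2 mod 2 = 0; 0 ≠ 0 — FAILS

Answer: Both A and B are false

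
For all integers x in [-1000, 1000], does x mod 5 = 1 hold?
The claim fails at x = 0:
x = 0: LHS = 0 mod 5 = 0; 0 = 1 — FAILS

Because a single integer refutes it, the statement is false.

Answer: False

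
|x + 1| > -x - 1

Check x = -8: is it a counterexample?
Substitute x = -8 into the relation:
x = -8: LHS = |(-8) + 1| = |-7| = 7, RHS = -(-8) - 1 = 7; 7 > 7 — FAILS

Since the claim fails at x = -8, this value is a counterexample.

Answer: Yes, x = -8 is a counterexample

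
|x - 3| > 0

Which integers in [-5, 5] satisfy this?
Holds for: {-5, -4, -3, -2, -1, 0, 1, 2, 4, 5}
Fails for: {3}

Answer: {-5, -4, -3, -2, -1, 0, 1, 2, 4, 5}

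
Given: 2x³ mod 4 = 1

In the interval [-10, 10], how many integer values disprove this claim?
Counterexamples in [-10, 10]: {-10, -9, -8, -7, -6, -5, -4, -3, -2, -1, 0, 1, 2, 3, 4, 5, 6, 7, 8, 9, 10}.

Counting them gives 21 values.

Answer: 21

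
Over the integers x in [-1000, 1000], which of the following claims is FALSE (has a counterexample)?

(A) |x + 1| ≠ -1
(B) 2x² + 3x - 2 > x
(A) An absolute value is never negative, so the left side is ≥ 0 for every x, while the right side is -1. Tightest case in [-1000, 1000] is x = -1:
x = -1: LHS = |(-1) + 1| = |0| = 0; 0 ≠ -1 — holds
Hence LHS − RHS is never 0, i.e. the two sides are never equal, so the relation holds for every integer in [-1000, 1000].

(B) x = 0: LHS = 2·0² + 3·0 - 2 = -2; -2 > 0 — FAILS

Only (B) has a counterexample.

Answer: B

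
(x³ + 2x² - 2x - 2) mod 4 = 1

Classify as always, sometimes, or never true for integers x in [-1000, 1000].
Holds at x = -1: LHS = ((-1)³ + 2·(-1)² - 2·(-1) - 2) mod 4 = 1 mod 4 = 1; 1 = 1 — holds
Fails at x = 0: LHS = (0³ + 2·0² - 2·0 - 2) mod 4 = (-2) mod 4 = 2; 2 = 1 — FAILS
It is satisfied by some integers in the range but not all.

Answer: Sometimes true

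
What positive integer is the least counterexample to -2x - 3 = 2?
Testing positive integers:
x = 1: LHS = -2·1 - 3 = -5; -5 = 2 — FAILS  ← smallest positive counterexample

Answer: x = 1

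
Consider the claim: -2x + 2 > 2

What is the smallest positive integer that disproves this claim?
Testing positive integers:
x = 1: LHS = -2·1 + 2 = 0; 0 > 2 — FAILS  ← smallest positive counterexample

Answer: x = 1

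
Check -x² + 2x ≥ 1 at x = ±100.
x = 100: LHS = -100² + 2·100 = -9800; -9800 ≥ 1 — FAILS
x = -100: LHS = -(-100)² + 2·(-100) = -10200; -10200 ≥ 1 — FAILS

Answer: No, fails for both x = 100 and x = -100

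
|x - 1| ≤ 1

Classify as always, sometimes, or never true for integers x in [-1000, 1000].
Holds at x = 0: LHS = |0 - 1| = |-1| = 1; 1 ≤ 1 — holds
Fails at x = -1: LHS = |(-1) - 1| = |-2| = 2; 2 ≤ 1 — FAILS
It is satisfied by some integers in the range but not all.

Answer: Sometimes true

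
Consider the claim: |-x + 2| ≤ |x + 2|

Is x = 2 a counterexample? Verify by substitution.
Substitute x = 2 into the relation:
x = 2: LHS = |-2 + 2| = |0| = 0, RHS = |2 + 2| = |4| = 4; 0 ≤ 4 — holds

The claim holds here, so x = 2 is not a counterexample. (A counterexample exists elsewhere, e.g. x = -1.)

Answer: No, x = 2 is not a counterexample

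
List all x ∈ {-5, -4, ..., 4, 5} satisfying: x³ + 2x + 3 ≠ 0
Holds for: {-5, -4, -3, -2, 0, 1, 2, 3, 4, 5}
Fails for: {-1}

Answer: {-5, -4, -3, -2, 0, 1, 2, 3, 4, 5}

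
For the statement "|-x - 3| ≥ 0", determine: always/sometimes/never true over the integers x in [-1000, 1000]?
An absolute value is never negative, so the left side is ≥ 0 for every x, while the right side is 0. Tightest case in [-1000, 1000] is x = -3:
x = -3: LHS = |-(-3) - 3| = |0| = 0; 0 ≥ 0 — holds
Hence LHS − RHS is never negative, i.e. LHS ≥ RHS throughout, so the relation holds for every integer in [-1000, 1000].

No counterexample exists.

Answer: Always true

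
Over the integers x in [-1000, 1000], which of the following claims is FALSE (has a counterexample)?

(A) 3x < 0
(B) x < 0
(A) x = 0: LHS = 3·0 = 0; 0 < 0 — FAILS
(B) x = 0: 0 < 0 — FAILS

Answer: Both A and B are false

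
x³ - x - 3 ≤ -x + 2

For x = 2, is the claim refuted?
Substitute x = 2 into the relation:
x = 2: LHS = 2³ - 2 - 3 = 3, RHS = -2 + 2 = 0; 3 ≤ 0 — FAILS

Since the claim fails at x = 2, this value is a counterexample.

Answer: Yes, x = 2 is a counterexample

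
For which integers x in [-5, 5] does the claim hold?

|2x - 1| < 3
Holds for: {0, 1}
Fails for: {-5, -4, -3, -2, -1, 2, 3, 4, 5}

Answer: {0, 1}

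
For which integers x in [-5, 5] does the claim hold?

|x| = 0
Holds for: {0}
Fails for: {-5, -4, -3, -2, -1, 1, 2, 3, 4, 5}

Answer: {0}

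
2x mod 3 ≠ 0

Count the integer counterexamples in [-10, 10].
Counterexamples in [-10, 10]: {-9, -6, -3, 0, 3, 6, 9}.

Counting them gives 7 values.

Answer: 7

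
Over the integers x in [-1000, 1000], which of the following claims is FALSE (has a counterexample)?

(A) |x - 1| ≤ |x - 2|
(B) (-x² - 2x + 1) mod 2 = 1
(A) x = 2: LHS = |2 - 1| = |1| = 1, RHS = |2 - 2| = |0| = 0; 1 ≤ 0 — FAILS
(B) x = 1: LHS = (-1² - 2·1 + 1) mod 2 = (-2) mod 2 = 0; 0 = 1 — FAILS

Answer: Both A and B are false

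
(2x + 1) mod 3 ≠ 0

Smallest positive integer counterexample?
Testing positive integers:
x = 1: LHS = (2·1 + 1) mod 3 = 3 mod 3 = 0; 0 ≠ 0 — FAILS  ← smallest positive counterexample

Answer: x = 1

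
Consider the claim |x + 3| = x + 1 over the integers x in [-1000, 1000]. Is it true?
The claim fails at x = 0:
x = 0: LHS = |0 + 3| = |3| = 3, RHS = 0 + 1 = 1; 3 = 1 — FAILS

Because a single integer refutes it, the statement is false.

Answer: False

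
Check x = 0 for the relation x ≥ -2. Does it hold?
x = 0: 0 ≥ -2 — holds

The relation is satisfied at x = 0.

Answer: Yes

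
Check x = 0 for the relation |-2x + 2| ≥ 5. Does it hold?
x = 0: LHS = |-2·0 + 2| = |2| = 2; 2 ≥ 5 — FAILS

The relation fails at x = 0, so x = 0 is a counterexample.

Answer: No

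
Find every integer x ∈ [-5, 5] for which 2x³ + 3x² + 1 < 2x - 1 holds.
Holds for: {-5, -4, -3}
Fails for: {-2, -1, 0, 1, 2, 3, 4, 5}

Answer: {-5, -4, -3}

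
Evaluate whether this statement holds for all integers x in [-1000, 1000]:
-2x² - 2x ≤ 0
Over all integers in [-1000, 1000], LHS − RHS is largest at x = 0, where it equals 0:
x = 0: LHS = -2·0² - 2·0 = 0; 0 ≤ 0 — holds
At the ends of the range:
x = -1000: LHS = -2·(-1000)² - 2·(-1000) = -1998000; -1998000 ≤ 0 — holds
x = 1000: LHS = -2·1000² - 2·1000 = -2002000; -2002000 ≤ 0 — holds
Hence LHS − RHS is never positive, i.e. LHS ≤ RHS throughout, so the relation holds for every integer in [-1000, 1000].

No counterexample exists.

Answer: True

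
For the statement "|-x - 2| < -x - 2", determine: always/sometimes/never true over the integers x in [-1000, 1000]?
Over all integers in [-1000, 1000], LHS − RHS is smallest at x = -2, where it equals 0:
x = -2: LHS = |-(-2) - 2| = |0| = 0, RHS = -(-2) - 2 = 0; 0 < 0 — FAILS
At the ends of the range:
x = -1000: LHS = |-(-1000) - 2| = |998| = 998, RHS = -(-1000) - 2 = 998; 998 < 998 — FAILS
x = 1000: LHS = |-1000 - 2| = |-1002| = 1002, RHS = -1000 - 2 = -1002; 1002 < -1002 — FAILS
Hence LHS − RHS is never negative, i.e. LHS ≥ RHS throughout, so the claimed relation (<) fails for every integer in [-1000, 1000].

No integer in the range satisfies it.

Answer: Never true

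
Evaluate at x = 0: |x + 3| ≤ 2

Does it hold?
x = 0: LHS = |0 + 3| = |3| = 3; 3 ≤ 2 — FAILS

The relation fails at x = 0, so x = 0 is a counterexample.

Answer: No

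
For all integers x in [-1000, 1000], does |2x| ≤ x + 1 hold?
The claim fails at x = -1:
x = -1: LHS = |2·(-1)| = |-2| = 2, RHS = (-1) + 1 = 0; 2 ≤ 0 — FAILS

Because a single integer refutes it, the statement is false.

Answer: False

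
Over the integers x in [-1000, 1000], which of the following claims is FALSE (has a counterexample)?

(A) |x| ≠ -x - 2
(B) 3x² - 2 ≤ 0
(A) Over all integers in [-1000, 1000], LHS − RHS is always positive; it is smallest at x = 0, where it equals 2:
x = 0: LHS = |0| = 0, RHS = -0 - 2 = -2; 0 ≠ -2 — holds
At the ends of the range:
x = -1000: LHS = |-1000| = 1000, RHS = -(-1000) - 2 = 998; 1000 ≠ 998 — holds
x = 1000: LHS = |1000| = 1000, RHS = -1000 - 2 = -1002; 1000 ≠ -1002 — holds
Hence LHS − RHS is never 0, i.e. the two sides are never equal, so the relation holds for every integer in [-1000, 1000].

(B) x = 1: LHS = 3·1² - 2 = 1; 1 ≤ 0 — FAILS

Only (B) has a counterexample.

Answer: B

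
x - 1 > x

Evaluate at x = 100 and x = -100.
x = 100: LHS = 100 - 1 = 99; 99 > 100 — FAILS
x = -100: LHS = (-100) - 1 = -101; -101 > -100 — FAILS

Answer: No, fails for both x = 100 and x = -100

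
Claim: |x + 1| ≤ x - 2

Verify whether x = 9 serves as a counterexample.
Substitute x = 9 into the relation:
x = 9: LHS = |9 + 1| = |10| = 10, RHS = 9 - 2 = 7; 10 ≤ 7 — FAILS

Since the claim fails at x = 9, this value is a counterexample.

Answer: Yes, x = 9 is a counterexample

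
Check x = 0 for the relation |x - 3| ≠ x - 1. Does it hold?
x = 0: LHS = |0 - 3| = |-3| = 3, RHS = 0 - 1 = -1; 3 ≠ -1 — holds

The relation is satisfied at x = 0.

Answer: Yes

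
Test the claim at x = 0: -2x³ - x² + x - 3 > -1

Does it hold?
x = 0: LHS = -2·0³ - 0² + 0 - 3 = -3; -3 > -1 — FAILS

The relation fails at x = 0, so x = 0 is a counterexample.

Answer: No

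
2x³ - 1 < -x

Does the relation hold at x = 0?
x = 0: LHS = 2·0³ - 1 = -1, RHS = -0 = 0; -1 < 0 — holds

The relation is satisfied at x = 0.

Answer: Yes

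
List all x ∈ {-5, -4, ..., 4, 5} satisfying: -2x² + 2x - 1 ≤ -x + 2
Over all integers in [-5, 5], LHS − RHS is largest at x = 1, where it equals -2:
x = 1: LHS = -2·1² + 2·1 - 1 = -1, RHS = -1 + 2 = 1; -1 ≤ 1 — holds
At the ends of the range:
x = -5: LHS = -2·(-5)² + 2·(-5) - 1 = -61, RHS = -(-5) + 2 = 7; -61 ≤ 7 — holds
x = 5: LHS = -2·5² + 2·5 - 1 = -41, RHS = -5 + 2 = -3; -41 ≤ -3 — holds
Hence LHS − RHS is never positive, i.e. LHS ≤ RHS throughout, so the relation holds for every integer in [-5, 5].

Answer: All integers in [-5, 5]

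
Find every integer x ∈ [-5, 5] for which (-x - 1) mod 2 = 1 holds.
Holds for: {-4, -2, 0, 2, 4}
Fails for: {-5, -3, -1, 1, 3, 5}

Answer: {-4, -2, 0, 2, 4}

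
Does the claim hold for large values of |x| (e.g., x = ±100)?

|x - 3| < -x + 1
x = 100: LHS = |100 - 3| = |97| = 97, RHS = -100 + 1 = -99; 97 < -99 — FAILS
x = -100: LHS = |(-100) - 3| = |-103| = 103, RHS = -(-100) + 1 = 101; 103 < 101 — FAILS

Answer: No, fails for both x = 100 and x = -100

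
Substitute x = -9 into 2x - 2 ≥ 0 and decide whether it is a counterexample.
Substitute x = -9 into the relation:
x = -9: LHS = 2·(-9) - 2 = -20; -20 ≥ 0 — FAILS

Since the claim fails at x = -9, this value is a counterexample.

Answer: Yes, x = -9 is a counterexample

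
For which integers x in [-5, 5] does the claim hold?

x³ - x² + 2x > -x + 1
Holds for: {1, 2, 3, 4, 5}
Fails for: {-5, -4, -3, -2, -1, 0}

Answer: {1, 2, 3, 4, 5}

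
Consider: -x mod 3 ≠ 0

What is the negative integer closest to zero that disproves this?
Testing negative integers from -1 downward:
x = -1: LHS = (-(-1)) mod 3 = 1 mod 3 = 1; 1 ≠ 0 — holds
x = -2: LHS = (-(-2)) mod 3 = 2 mod 3 = 2; 2 ≠ 0 — holds
x = -3: LHS = (-(-3)) mod 3 = 3 mod 3 = 0; 0 ≠ 0 — FAILS  ← closest negative counterexample to 0

Answer: x = -3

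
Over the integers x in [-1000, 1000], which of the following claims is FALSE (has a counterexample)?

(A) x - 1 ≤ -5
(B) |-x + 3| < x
(A) x = 0: LHS = 0 - 1 = -1; -1 ≤ -5 — FAILS
(B) x = 0: LHS = |-0 + 3| = |3| = 3; 3 < 0 — FAILS

Answer: Both A and B are false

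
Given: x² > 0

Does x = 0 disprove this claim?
Substitute x = 0 into the relation:
x = 0: LHS = 0² = 0; 0 > 0 — FAILS

Since the claim fails at x = 0, this value is a counterexample.

Answer: Yes, x = 0 is a counterexample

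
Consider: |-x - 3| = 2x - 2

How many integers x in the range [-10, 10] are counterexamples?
Counterexamples in [-10, 10]: {-10, -9, -8, -7, -6, -5, -4, -3, -2, -1, 0, 1, 2, 3, 4, 6, 7, 8, 9, 10}.

Counting them gives 20 values.

Answer: 20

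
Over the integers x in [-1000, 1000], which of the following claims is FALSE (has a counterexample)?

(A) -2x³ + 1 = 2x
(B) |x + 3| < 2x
(A) x = 0: LHS = -2·0³ + 1 = 1, RHS = 2·0 = 0; 1 = 0 — FAILS
(B) x = 0: LHS = |0 + 3| = |3| = 3, RHS = 2·0 = 0; 3 < 0 — FAILS

Answer: Both A and B are false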